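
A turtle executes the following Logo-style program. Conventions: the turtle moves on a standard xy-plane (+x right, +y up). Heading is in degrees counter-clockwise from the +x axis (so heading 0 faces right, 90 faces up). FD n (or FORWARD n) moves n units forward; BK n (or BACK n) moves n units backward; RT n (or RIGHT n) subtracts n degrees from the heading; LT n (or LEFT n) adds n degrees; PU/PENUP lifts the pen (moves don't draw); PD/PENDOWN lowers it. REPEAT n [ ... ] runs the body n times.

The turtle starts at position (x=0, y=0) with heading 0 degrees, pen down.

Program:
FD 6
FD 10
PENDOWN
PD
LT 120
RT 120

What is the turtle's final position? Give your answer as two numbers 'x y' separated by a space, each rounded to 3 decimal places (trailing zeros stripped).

Answer: 16 0

Derivation:
Executing turtle program step by step:
Start: pos=(0,0), heading=0, pen down
FD 6: (0,0) -> (6,0) [heading=0, draw]
FD 10: (6,0) -> (16,0) [heading=0, draw]
PD: pen down
PD: pen down
LT 120: heading 0 -> 120
RT 120: heading 120 -> 0
Final: pos=(16,0), heading=0, 2 segment(s) drawn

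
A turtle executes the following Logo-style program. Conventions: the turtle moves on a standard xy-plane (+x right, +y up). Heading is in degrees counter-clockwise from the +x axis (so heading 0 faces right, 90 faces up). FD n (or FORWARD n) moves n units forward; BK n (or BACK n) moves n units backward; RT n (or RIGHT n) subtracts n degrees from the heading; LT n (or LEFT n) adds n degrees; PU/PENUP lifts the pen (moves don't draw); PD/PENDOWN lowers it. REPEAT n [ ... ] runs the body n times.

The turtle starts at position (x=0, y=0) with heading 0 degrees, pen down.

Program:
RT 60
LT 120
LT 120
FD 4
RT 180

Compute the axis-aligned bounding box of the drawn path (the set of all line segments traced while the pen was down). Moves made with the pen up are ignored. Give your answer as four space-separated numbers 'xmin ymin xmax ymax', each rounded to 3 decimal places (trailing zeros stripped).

Answer: -4 0 0 0

Derivation:
Executing turtle program step by step:
Start: pos=(0,0), heading=0, pen down
RT 60: heading 0 -> 300
LT 120: heading 300 -> 60
LT 120: heading 60 -> 180
FD 4: (0,0) -> (-4,0) [heading=180, draw]
RT 180: heading 180 -> 0
Final: pos=(-4,0), heading=0, 1 segment(s) drawn

Segment endpoints: x in {-4, 0}, y in {0, 0}
xmin=-4, ymin=0, xmax=0, ymax=0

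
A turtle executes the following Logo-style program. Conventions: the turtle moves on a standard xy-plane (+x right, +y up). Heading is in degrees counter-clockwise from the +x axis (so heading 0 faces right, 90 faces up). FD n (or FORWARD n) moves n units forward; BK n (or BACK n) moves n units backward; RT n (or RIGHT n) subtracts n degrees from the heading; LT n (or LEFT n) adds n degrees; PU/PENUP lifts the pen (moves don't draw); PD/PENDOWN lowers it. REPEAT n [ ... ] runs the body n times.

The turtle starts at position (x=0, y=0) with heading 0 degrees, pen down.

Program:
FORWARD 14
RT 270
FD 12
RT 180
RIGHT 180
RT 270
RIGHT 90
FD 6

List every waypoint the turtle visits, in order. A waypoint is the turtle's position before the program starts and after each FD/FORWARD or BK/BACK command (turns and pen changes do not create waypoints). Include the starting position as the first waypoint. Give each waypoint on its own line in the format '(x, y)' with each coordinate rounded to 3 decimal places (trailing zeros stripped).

Executing turtle program step by step:
Start: pos=(0,0), heading=0, pen down
FD 14: (0,0) -> (14,0) [heading=0, draw]
RT 270: heading 0 -> 90
FD 12: (14,0) -> (14,12) [heading=90, draw]
RT 180: heading 90 -> 270
RT 180: heading 270 -> 90
RT 270: heading 90 -> 180
RT 90: heading 180 -> 90
FD 6: (14,12) -> (14,18) [heading=90, draw]
Final: pos=(14,18), heading=90, 3 segment(s) drawn
Waypoints (4 total):
(0, 0)
(14, 0)
(14, 12)
(14, 18)

Answer: (0, 0)
(14, 0)
(14, 12)
(14, 18)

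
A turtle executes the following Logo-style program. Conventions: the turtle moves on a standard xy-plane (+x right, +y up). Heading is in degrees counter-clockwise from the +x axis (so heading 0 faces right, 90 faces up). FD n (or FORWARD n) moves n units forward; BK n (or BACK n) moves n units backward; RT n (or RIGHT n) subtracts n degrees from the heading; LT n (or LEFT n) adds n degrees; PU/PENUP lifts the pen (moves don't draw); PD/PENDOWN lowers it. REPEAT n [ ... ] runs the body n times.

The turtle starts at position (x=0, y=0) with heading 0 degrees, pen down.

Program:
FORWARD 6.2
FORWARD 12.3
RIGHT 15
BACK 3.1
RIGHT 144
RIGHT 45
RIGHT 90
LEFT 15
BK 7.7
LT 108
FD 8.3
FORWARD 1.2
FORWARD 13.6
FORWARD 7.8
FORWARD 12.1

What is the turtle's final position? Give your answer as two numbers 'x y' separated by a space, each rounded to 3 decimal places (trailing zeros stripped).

Answer: -28.17 -13.53

Derivation:
Executing turtle program step by step:
Start: pos=(0,0), heading=0, pen down
FD 6.2: (0,0) -> (6.2,0) [heading=0, draw]
FD 12.3: (6.2,0) -> (18.5,0) [heading=0, draw]
RT 15: heading 0 -> 345
BK 3.1: (18.5,0) -> (15.506,0.802) [heading=345, draw]
RT 144: heading 345 -> 201
RT 45: heading 201 -> 156
RT 90: heading 156 -> 66
LT 15: heading 66 -> 81
BK 7.7: (15.506,0.802) -> (14.301,-6.803) [heading=81, draw]
LT 108: heading 81 -> 189
FD 8.3: (14.301,-6.803) -> (6.103,-8.101) [heading=189, draw]
FD 1.2: (6.103,-8.101) -> (4.918,-8.289) [heading=189, draw]
FD 13.6: (4.918,-8.289) -> (-8.515,-10.416) [heading=189, draw]
FD 7.8: (-8.515,-10.416) -> (-16.218,-11.637) [heading=189, draw]
FD 12.1: (-16.218,-11.637) -> (-28.17,-13.53) [heading=189, draw]
Final: pos=(-28.17,-13.53), heading=189, 9 segment(s) drawn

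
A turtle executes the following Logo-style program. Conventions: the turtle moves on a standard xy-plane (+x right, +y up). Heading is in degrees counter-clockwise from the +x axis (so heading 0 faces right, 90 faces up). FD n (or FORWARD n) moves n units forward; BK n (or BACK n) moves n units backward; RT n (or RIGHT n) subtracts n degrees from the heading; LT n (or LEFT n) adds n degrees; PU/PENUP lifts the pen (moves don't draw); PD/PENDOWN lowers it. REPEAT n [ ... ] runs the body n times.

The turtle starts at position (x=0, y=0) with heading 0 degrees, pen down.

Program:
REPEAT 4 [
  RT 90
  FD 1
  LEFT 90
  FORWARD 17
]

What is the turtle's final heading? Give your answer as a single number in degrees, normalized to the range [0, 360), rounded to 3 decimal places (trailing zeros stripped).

Answer: 0

Derivation:
Executing turtle program step by step:
Start: pos=(0,0), heading=0, pen down
REPEAT 4 [
  -- iteration 1/4 --
  RT 90: heading 0 -> 270
  FD 1: (0,0) -> (0,-1) [heading=270, draw]
  LT 90: heading 270 -> 0
  FD 17: (0,-1) -> (17,-1) [heading=0, draw]
  -- iteration 2/4 --
  RT 90: heading 0 -> 270
  FD 1: (17,-1) -> (17,-2) [heading=270, draw]
  LT 90: heading 270 -> 0
  FD 17: (17,-2) -> (34,-2) [heading=0, draw]
  -- iteration 3/4 --
  RT 90: heading 0 -> 270
  FD 1: (34,-2) -> (34,-3) [heading=270, draw]
  LT 90: heading 270 -> 0
  FD 17: (34,-3) -> (51,-3) [heading=0, draw]
  -- iteration 4/4 --
  RT 90: heading 0 -> 270
  FD 1: (51,-3) -> (51,-4) [heading=270, draw]
  LT 90: heading 270 -> 0
  FD 17: (51,-4) -> (68,-4) [heading=0, draw]
]
Final: pos=(68,-4), heading=0, 8 segment(s) drawn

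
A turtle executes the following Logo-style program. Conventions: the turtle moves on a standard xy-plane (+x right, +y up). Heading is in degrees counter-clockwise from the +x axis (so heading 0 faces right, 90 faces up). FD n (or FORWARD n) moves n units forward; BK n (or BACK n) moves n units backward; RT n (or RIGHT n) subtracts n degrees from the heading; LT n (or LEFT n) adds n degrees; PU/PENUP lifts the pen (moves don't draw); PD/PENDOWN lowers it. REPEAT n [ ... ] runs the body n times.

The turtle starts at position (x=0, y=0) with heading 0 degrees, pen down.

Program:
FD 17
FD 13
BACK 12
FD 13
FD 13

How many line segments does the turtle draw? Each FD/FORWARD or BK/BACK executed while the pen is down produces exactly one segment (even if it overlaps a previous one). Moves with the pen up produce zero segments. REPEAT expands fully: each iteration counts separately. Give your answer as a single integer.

Answer: 5

Derivation:
Executing turtle program step by step:
Start: pos=(0,0), heading=0, pen down
FD 17: (0,0) -> (17,0) [heading=0, draw]
FD 13: (17,0) -> (30,0) [heading=0, draw]
BK 12: (30,0) -> (18,0) [heading=0, draw]
FD 13: (18,0) -> (31,0) [heading=0, draw]
FD 13: (31,0) -> (44,0) [heading=0, draw]
Final: pos=(44,0), heading=0, 5 segment(s) drawn
Segments drawn: 5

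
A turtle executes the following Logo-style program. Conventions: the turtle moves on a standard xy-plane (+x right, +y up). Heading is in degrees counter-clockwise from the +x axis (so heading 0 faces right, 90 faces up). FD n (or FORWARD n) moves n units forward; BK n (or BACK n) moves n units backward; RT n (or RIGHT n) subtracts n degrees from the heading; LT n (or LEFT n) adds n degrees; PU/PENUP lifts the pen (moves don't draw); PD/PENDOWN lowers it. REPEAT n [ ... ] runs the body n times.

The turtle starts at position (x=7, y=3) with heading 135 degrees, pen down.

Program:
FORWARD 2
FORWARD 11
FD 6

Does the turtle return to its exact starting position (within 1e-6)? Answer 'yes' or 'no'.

Executing turtle program step by step:
Start: pos=(7,3), heading=135, pen down
FD 2: (7,3) -> (5.586,4.414) [heading=135, draw]
FD 11: (5.586,4.414) -> (-2.192,12.192) [heading=135, draw]
FD 6: (-2.192,12.192) -> (-6.435,16.435) [heading=135, draw]
Final: pos=(-6.435,16.435), heading=135, 3 segment(s) drawn

Start position: (7, 3)
Final position: (-6.435, 16.435)
Distance = 19; >= 1e-6 -> NOT closed

Answer: no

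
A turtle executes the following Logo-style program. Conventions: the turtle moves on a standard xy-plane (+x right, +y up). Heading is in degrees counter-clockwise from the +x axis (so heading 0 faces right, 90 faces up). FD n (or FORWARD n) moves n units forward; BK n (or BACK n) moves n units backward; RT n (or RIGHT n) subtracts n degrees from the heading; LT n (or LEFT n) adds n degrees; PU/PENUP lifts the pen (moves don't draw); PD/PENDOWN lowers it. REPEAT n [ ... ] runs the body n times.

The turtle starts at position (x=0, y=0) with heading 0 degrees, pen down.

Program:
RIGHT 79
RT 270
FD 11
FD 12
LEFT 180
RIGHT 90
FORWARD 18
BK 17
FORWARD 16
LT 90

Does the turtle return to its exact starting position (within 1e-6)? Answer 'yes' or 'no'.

Answer: no

Derivation:
Executing turtle program step by step:
Start: pos=(0,0), heading=0, pen down
RT 79: heading 0 -> 281
RT 270: heading 281 -> 11
FD 11: (0,0) -> (10.798,2.099) [heading=11, draw]
FD 12: (10.798,2.099) -> (22.577,4.389) [heading=11, draw]
LT 180: heading 11 -> 191
RT 90: heading 191 -> 101
FD 18: (22.577,4.389) -> (19.143,22.058) [heading=101, draw]
BK 17: (19.143,22.058) -> (22.387,5.37) [heading=101, draw]
FD 16: (22.387,5.37) -> (19.334,21.076) [heading=101, draw]
LT 90: heading 101 -> 191
Final: pos=(19.334,21.076), heading=191, 5 segment(s) drawn

Start position: (0, 0)
Final position: (19.334, 21.076)
Distance = 28.601; >= 1e-6 -> NOT closed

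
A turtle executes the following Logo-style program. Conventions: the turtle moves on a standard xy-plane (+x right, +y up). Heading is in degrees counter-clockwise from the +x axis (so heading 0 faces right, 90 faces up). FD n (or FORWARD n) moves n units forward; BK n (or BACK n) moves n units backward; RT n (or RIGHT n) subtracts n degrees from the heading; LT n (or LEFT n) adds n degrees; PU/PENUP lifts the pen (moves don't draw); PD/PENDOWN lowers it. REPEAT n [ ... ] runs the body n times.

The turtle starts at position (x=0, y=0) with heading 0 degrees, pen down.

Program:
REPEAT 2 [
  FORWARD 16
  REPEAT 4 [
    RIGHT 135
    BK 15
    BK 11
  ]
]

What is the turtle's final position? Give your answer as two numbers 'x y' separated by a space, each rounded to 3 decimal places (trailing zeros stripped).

Executing turtle program step by step:
Start: pos=(0,0), heading=0, pen down
REPEAT 2 [
  -- iteration 1/2 --
  FD 16: (0,0) -> (16,0) [heading=0, draw]
  REPEAT 4 [
    -- iteration 1/4 --
    RT 135: heading 0 -> 225
    BK 15: (16,0) -> (26.607,10.607) [heading=225, draw]
    BK 11: (26.607,10.607) -> (34.385,18.385) [heading=225, draw]
    -- iteration 2/4 --
    RT 135: heading 225 -> 90
    BK 15: (34.385,18.385) -> (34.385,3.385) [heading=90, draw]
    BK 11: (34.385,3.385) -> (34.385,-7.615) [heading=90, draw]
    -- iteration 3/4 --
    RT 135: heading 90 -> 315
    BK 15: (34.385,-7.615) -> (23.778,2.991) [heading=315, draw]
    BK 11: (23.778,2.991) -> (16,10.77) [heading=315, draw]
    -- iteration 4/4 --
    RT 135: heading 315 -> 180
    BK 15: (16,10.77) -> (31,10.77) [heading=180, draw]
    BK 11: (31,10.77) -> (42,10.77) [heading=180, draw]
  ]
  -- iteration 2/2 --
  FD 16: (42,10.77) -> (26,10.77) [heading=180, draw]
  REPEAT 4 [
    -- iteration 1/4 --
    RT 135: heading 180 -> 45
    BK 15: (26,10.77) -> (15.393,0.163) [heading=45, draw]
    BK 11: (15.393,0.163) -> (7.615,-7.615) [heading=45, draw]
    -- iteration 2/4 --
    RT 135: heading 45 -> 270
    BK 15: (7.615,-7.615) -> (7.615,7.385) [heading=270, draw]
    BK 11: (7.615,7.385) -> (7.615,18.385) [heading=270, draw]
    -- iteration 3/4 --
    RT 135: heading 270 -> 135
    BK 15: (7.615,18.385) -> (18.222,7.778) [heading=135, draw]
    BK 11: (18.222,7.778) -> (26,0) [heading=135, draw]
    -- iteration 4/4 --
    RT 135: heading 135 -> 0
    BK 15: (26,0) -> (11,0) [heading=0, draw]
    BK 11: (11,0) -> (0,0) [heading=0, draw]
  ]
]
Final: pos=(0,0), heading=0, 18 segment(s) drawn

Answer: 0 0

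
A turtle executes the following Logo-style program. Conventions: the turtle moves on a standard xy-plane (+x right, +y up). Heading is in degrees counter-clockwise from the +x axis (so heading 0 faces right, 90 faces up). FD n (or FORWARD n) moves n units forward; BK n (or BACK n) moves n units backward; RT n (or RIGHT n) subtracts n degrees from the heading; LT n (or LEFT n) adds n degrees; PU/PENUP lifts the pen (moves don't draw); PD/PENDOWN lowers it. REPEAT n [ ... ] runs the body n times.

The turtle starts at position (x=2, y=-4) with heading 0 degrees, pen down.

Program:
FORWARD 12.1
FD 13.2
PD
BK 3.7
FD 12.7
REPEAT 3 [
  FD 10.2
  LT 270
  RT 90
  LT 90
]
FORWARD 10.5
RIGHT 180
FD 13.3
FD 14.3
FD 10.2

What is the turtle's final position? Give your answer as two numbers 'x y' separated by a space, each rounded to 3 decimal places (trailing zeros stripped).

Executing turtle program step by step:
Start: pos=(2,-4), heading=0, pen down
FD 12.1: (2,-4) -> (14.1,-4) [heading=0, draw]
FD 13.2: (14.1,-4) -> (27.3,-4) [heading=0, draw]
PD: pen down
BK 3.7: (27.3,-4) -> (23.6,-4) [heading=0, draw]
FD 12.7: (23.6,-4) -> (36.3,-4) [heading=0, draw]
REPEAT 3 [
  -- iteration 1/3 --
  FD 10.2: (36.3,-4) -> (46.5,-4) [heading=0, draw]
  LT 270: heading 0 -> 270
  RT 90: heading 270 -> 180
  LT 90: heading 180 -> 270
  -- iteration 2/3 --
  FD 10.2: (46.5,-4) -> (46.5,-14.2) [heading=270, draw]
  LT 270: heading 270 -> 180
  RT 90: heading 180 -> 90
  LT 90: heading 90 -> 180
  -- iteration 3/3 --
  FD 10.2: (46.5,-14.2) -> (36.3,-14.2) [heading=180, draw]
  LT 270: heading 180 -> 90
  RT 90: heading 90 -> 0
  LT 90: heading 0 -> 90
]
FD 10.5: (36.3,-14.2) -> (36.3,-3.7) [heading=90, draw]
RT 180: heading 90 -> 270
FD 13.3: (36.3,-3.7) -> (36.3,-17) [heading=270, draw]
FD 14.3: (36.3,-17) -> (36.3,-31.3) [heading=270, draw]
FD 10.2: (36.3,-31.3) -> (36.3,-41.5) [heading=270, draw]
Final: pos=(36.3,-41.5), heading=270, 11 segment(s) drawn

Answer: 36.3 -41.5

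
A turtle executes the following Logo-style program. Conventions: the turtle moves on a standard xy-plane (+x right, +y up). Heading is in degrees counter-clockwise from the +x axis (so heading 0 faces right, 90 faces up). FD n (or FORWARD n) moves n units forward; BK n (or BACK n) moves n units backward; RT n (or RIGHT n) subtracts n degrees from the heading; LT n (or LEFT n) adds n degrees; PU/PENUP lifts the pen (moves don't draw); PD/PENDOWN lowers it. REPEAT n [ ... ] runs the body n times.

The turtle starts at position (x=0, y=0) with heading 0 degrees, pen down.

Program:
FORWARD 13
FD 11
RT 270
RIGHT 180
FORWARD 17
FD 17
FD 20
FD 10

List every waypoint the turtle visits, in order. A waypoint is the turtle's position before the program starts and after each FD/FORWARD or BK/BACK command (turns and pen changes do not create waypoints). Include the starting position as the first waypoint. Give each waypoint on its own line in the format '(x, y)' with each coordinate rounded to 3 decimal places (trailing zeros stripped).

Executing turtle program step by step:
Start: pos=(0,0), heading=0, pen down
FD 13: (0,0) -> (13,0) [heading=0, draw]
FD 11: (13,0) -> (24,0) [heading=0, draw]
RT 270: heading 0 -> 90
RT 180: heading 90 -> 270
FD 17: (24,0) -> (24,-17) [heading=270, draw]
FD 17: (24,-17) -> (24,-34) [heading=270, draw]
FD 20: (24,-34) -> (24,-54) [heading=270, draw]
FD 10: (24,-54) -> (24,-64) [heading=270, draw]
Final: pos=(24,-64), heading=270, 6 segment(s) drawn
Waypoints (7 total):
(0, 0)
(13, 0)
(24, 0)
(24, -17)
(24, -34)
(24, -54)
(24, -64)

Answer: (0, 0)
(13, 0)
(24, 0)
(24, -17)
(24, -34)
(24, -54)
(24, -64)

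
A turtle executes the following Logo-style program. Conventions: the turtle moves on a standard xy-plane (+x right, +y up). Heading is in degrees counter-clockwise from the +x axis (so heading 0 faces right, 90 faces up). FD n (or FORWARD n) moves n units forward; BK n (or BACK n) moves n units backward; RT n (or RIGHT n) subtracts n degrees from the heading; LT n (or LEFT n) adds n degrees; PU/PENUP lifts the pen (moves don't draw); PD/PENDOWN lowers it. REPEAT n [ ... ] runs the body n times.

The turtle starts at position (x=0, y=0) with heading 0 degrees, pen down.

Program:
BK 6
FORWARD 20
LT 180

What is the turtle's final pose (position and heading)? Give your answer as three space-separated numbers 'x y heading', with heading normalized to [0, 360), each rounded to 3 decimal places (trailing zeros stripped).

Answer: 14 0 180

Derivation:
Executing turtle program step by step:
Start: pos=(0,0), heading=0, pen down
BK 6: (0,0) -> (-6,0) [heading=0, draw]
FD 20: (-6,0) -> (14,0) [heading=0, draw]
LT 180: heading 0 -> 180
Final: pos=(14,0), heading=180, 2 segment(s) drawn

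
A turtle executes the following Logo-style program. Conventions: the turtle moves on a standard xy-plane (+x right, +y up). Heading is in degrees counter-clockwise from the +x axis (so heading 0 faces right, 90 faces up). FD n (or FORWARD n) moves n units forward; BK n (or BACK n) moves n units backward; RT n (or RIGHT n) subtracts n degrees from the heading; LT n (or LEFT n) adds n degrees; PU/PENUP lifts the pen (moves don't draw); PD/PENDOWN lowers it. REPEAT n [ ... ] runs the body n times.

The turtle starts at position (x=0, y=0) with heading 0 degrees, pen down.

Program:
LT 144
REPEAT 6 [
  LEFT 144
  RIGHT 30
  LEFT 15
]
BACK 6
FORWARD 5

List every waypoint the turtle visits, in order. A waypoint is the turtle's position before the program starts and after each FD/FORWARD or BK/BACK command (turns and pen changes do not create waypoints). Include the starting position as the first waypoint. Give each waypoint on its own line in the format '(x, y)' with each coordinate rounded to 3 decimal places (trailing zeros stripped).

Executing turtle program step by step:
Start: pos=(0,0), heading=0, pen down
LT 144: heading 0 -> 144
REPEAT 6 [
  -- iteration 1/6 --
  LT 144: heading 144 -> 288
  RT 30: heading 288 -> 258
  LT 15: heading 258 -> 273
  -- iteration 2/6 --
  LT 144: heading 273 -> 57
  RT 30: heading 57 -> 27
  LT 15: heading 27 -> 42
  -- iteration 3/6 --
  LT 144: heading 42 -> 186
  RT 30: heading 186 -> 156
  LT 15: heading 156 -> 171
  -- iteration 4/6 --
  LT 144: heading 171 -> 315
  RT 30: heading 315 -> 285
  LT 15: heading 285 -> 300
  -- iteration 5/6 --
  LT 144: heading 300 -> 84
  RT 30: heading 84 -> 54
  LT 15: heading 54 -> 69
  -- iteration 6/6 --
  LT 144: heading 69 -> 213
  RT 30: heading 213 -> 183
  LT 15: heading 183 -> 198
]
BK 6: (0,0) -> (5.706,1.854) [heading=198, draw]
FD 5: (5.706,1.854) -> (0.951,0.309) [heading=198, draw]
Final: pos=(0.951,0.309), heading=198, 2 segment(s) drawn
Waypoints (3 total):
(0, 0)
(5.706, 1.854)
(0.951, 0.309)

Answer: (0, 0)
(5.706, 1.854)
(0.951, 0.309)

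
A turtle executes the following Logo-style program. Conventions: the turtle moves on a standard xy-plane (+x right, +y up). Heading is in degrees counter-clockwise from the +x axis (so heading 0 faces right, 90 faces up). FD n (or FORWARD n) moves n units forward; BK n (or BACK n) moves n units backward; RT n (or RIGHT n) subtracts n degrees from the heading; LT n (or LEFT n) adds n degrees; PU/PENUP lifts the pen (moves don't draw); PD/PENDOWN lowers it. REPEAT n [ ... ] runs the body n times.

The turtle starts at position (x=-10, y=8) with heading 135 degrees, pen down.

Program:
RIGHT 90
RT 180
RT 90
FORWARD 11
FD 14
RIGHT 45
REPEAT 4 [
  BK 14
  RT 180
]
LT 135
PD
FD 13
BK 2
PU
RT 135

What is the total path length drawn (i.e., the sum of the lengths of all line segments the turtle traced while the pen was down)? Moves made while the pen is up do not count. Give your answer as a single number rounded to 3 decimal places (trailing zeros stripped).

Answer: 96

Derivation:
Executing turtle program step by step:
Start: pos=(-10,8), heading=135, pen down
RT 90: heading 135 -> 45
RT 180: heading 45 -> 225
RT 90: heading 225 -> 135
FD 11: (-10,8) -> (-17.778,15.778) [heading=135, draw]
FD 14: (-17.778,15.778) -> (-27.678,25.678) [heading=135, draw]
RT 45: heading 135 -> 90
REPEAT 4 [
  -- iteration 1/4 --
  BK 14: (-27.678,25.678) -> (-27.678,11.678) [heading=90, draw]
  RT 180: heading 90 -> 270
  -- iteration 2/4 --
  BK 14: (-27.678,11.678) -> (-27.678,25.678) [heading=270, draw]
  RT 180: heading 270 -> 90
  -- iteration 3/4 --
  BK 14: (-27.678,25.678) -> (-27.678,11.678) [heading=90, draw]
  RT 180: heading 90 -> 270
  -- iteration 4/4 --
  BK 14: (-27.678,11.678) -> (-27.678,25.678) [heading=270, draw]
  RT 180: heading 270 -> 90
]
LT 135: heading 90 -> 225
PD: pen down
FD 13: (-27.678,25.678) -> (-36.87,16.485) [heading=225, draw]
BK 2: (-36.87,16.485) -> (-35.456,17.899) [heading=225, draw]
PU: pen up
RT 135: heading 225 -> 90
Final: pos=(-35.456,17.899), heading=90, 8 segment(s) drawn

Segment lengths:
  seg 1: (-10,8) -> (-17.778,15.778), length = 11
  seg 2: (-17.778,15.778) -> (-27.678,25.678), length = 14
  seg 3: (-27.678,25.678) -> (-27.678,11.678), length = 14
  seg 4: (-27.678,11.678) -> (-27.678,25.678), length = 14
  seg 5: (-27.678,25.678) -> (-27.678,11.678), length = 14
  seg 6: (-27.678,11.678) -> (-27.678,25.678), length = 14
  seg 7: (-27.678,25.678) -> (-36.87,16.485), length = 13
  seg 8: (-36.87,16.485) -> (-35.456,17.899), length = 2
Total = 96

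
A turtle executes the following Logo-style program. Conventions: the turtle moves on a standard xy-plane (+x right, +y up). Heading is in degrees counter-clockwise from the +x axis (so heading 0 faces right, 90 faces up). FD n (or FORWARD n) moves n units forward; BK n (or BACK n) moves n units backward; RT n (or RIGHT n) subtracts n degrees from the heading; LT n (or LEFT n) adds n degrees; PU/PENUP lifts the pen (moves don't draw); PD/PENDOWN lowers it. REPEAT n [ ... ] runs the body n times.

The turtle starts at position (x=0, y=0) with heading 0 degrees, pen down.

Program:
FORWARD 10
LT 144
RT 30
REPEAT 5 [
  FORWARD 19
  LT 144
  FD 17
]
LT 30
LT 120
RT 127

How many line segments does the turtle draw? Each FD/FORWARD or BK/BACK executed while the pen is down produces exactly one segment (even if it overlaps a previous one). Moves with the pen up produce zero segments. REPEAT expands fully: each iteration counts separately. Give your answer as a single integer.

Answer: 11

Derivation:
Executing turtle program step by step:
Start: pos=(0,0), heading=0, pen down
FD 10: (0,0) -> (10,0) [heading=0, draw]
LT 144: heading 0 -> 144
RT 30: heading 144 -> 114
REPEAT 5 [
  -- iteration 1/5 --
  FD 19: (10,0) -> (2.272,17.357) [heading=114, draw]
  LT 144: heading 114 -> 258
  FD 17: (2.272,17.357) -> (-1.262,0.729) [heading=258, draw]
  -- iteration 2/5 --
  FD 19: (-1.262,0.729) -> (-5.213,-17.856) [heading=258, draw]
  LT 144: heading 258 -> 42
  FD 17: (-5.213,-17.856) -> (7.421,-6.481) [heading=42, draw]
  -- iteration 3/5 --
  FD 19: (7.421,-6.481) -> (21.54,6.233) [heading=42, draw]
  LT 144: heading 42 -> 186
  FD 17: (21.54,6.233) -> (4.634,4.456) [heading=186, draw]
  -- iteration 4/5 --
  FD 19: (4.634,4.456) -> (-14.262,2.47) [heading=186, draw]
  LT 144: heading 186 -> 330
  FD 17: (-14.262,2.47) -> (0.46,-6.03) [heading=330, draw]
  -- iteration 5/5 --
  FD 19: (0.46,-6.03) -> (16.915,-15.53) [heading=330, draw]
  LT 144: heading 330 -> 114
  FD 17: (16.915,-15.53) -> (10,0) [heading=114, draw]
]
LT 30: heading 114 -> 144
LT 120: heading 144 -> 264
RT 127: heading 264 -> 137
Final: pos=(10,0), heading=137, 11 segment(s) drawn
Segments drawn: 11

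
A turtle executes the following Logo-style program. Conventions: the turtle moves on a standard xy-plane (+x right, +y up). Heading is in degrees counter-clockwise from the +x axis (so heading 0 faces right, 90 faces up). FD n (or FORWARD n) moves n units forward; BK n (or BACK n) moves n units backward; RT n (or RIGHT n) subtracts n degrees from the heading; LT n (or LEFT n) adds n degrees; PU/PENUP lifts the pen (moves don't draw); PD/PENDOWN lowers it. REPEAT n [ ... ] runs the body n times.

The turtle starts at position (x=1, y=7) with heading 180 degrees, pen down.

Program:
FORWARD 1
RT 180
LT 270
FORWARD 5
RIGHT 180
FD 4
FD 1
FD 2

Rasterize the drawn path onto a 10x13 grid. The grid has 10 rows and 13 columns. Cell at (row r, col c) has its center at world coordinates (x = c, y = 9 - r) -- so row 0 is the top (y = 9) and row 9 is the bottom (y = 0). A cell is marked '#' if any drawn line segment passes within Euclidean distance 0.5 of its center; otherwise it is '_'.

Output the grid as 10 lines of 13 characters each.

Answer: #____________
#____________
##___________
#____________
#____________
#____________
#____________
#____________
_____________
_____________

Derivation:
Segment 0: (1,7) -> (0,7)
Segment 1: (0,7) -> (-0,2)
Segment 2: (-0,2) -> (-0,6)
Segment 3: (-0,6) -> (-0,7)
Segment 4: (-0,7) -> (-0,9)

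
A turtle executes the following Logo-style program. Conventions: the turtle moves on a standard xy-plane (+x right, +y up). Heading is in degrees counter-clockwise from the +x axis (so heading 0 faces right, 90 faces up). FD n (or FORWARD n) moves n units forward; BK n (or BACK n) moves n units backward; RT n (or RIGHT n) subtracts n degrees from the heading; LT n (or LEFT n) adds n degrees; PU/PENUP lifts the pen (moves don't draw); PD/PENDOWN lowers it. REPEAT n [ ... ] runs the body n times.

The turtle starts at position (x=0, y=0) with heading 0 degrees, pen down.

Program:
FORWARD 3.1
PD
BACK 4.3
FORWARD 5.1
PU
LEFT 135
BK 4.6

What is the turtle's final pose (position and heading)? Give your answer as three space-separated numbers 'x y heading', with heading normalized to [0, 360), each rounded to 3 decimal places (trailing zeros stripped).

Answer: 7.153 -3.253 135

Derivation:
Executing turtle program step by step:
Start: pos=(0,0), heading=0, pen down
FD 3.1: (0,0) -> (3.1,0) [heading=0, draw]
PD: pen down
BK 4.3: (3.1,0) -> (-1.2,0) [heading=0, draw]
FD 5.1: (-1.2,0) -> (3.9,0) [heading=0, draw]
PU: pen up
LT 135: heading 0 -> 135
BK 4.6: (3.9,0) -> (7.153,-3.253) [heading=135, move]
Final: pos=(7.153,-3.253), heading=135, 3 segment(s) drawn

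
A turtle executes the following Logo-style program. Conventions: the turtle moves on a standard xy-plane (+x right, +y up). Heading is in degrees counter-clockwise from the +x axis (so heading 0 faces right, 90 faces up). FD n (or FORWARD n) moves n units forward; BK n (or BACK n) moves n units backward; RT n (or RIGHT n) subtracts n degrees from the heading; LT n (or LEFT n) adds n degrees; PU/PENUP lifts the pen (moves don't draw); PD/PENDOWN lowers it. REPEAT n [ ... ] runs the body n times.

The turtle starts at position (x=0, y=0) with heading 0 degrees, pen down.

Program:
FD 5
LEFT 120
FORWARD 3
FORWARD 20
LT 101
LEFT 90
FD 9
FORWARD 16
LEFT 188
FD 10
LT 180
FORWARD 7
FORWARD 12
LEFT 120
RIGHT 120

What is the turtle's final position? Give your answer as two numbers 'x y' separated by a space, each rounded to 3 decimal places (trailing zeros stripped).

Executing turtle program step by step:
Start: pos=(0,0), heading=0, pen down
FD 5: (0,0) -> (5,0) [heading=0, draw]
LT 120: heading 0 -> 120
FD 3: (5,0) -> (3.5,2.598) [heading=120, draw]
FD 20: (3.5,2.598) -> (-6.5,19.919) [heading=120, draw]
LT 101: heading 120 -> 221
LT 90: heading 221 -> 311
FD 9: (-6.5,19.919) -> (-0.595,13.126) [heading=311, draw]
FD 16: (-0.595,13.126) -> (9.901,1.051) [heading=311, draw]
LT 188: heading 311 -> 139
FD 10: (9.901,1.051) -> (2.354,7.611) [heading=139, draw]
LT 180: heading 139 -> 319
FD 7: (2.354,7.611) -> (7.637,3.019) [heading=319, draw]
FD 12: (7.637,3.019) -> (16.694,-4.854) [heading=319, draw]
LT 120: heading 319 -> 79
RT 120: heading 79 -> 319
Final: pos=(16.694,-4.854), heading=319, 8 segment(s) drawn

Answer: 16.694 -4.854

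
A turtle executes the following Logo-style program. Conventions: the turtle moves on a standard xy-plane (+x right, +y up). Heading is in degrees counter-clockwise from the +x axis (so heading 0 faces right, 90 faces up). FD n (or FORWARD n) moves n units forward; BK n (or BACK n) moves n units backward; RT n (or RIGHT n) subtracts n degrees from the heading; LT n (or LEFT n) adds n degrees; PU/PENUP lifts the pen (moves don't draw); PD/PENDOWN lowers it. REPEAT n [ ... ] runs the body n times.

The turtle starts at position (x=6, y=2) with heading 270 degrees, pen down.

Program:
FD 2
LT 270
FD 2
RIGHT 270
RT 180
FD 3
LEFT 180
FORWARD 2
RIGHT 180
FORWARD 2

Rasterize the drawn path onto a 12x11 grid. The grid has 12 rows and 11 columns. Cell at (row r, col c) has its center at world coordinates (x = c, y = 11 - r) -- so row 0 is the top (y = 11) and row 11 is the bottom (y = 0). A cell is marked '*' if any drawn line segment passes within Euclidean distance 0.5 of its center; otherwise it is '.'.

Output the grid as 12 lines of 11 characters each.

Answer: ...........
...........
...........
...........
...........
...........
...........
...........
....*......
....*.*....
....*.*....
....***....

Derivation:
Segment 0: (6,2) -> (6,0)
Segment 1: (6,0) -> (4,0)
Segment 2: (4,0) -> (4,3)
Segment 3: (4,3) -> (4,1)
Segment 4: (4,1) -> (4,3)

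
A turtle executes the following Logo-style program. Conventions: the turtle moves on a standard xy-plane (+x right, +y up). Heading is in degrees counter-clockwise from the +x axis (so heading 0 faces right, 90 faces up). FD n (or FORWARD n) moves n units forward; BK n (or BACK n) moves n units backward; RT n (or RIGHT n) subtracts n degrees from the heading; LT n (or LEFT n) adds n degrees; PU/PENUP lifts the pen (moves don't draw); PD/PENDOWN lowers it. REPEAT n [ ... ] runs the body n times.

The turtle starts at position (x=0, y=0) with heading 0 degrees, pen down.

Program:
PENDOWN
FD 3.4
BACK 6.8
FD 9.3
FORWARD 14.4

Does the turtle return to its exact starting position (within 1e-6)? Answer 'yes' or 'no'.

Executing turtle program step by step:
Start: pos=(0,0), heading=0, pen down
PD: pen down
FD 3.4: (0,0) -> (3.4,0) [heading=0, draw]
BK 6.8: (3.4,0) -> (-3.4,0) [heading=0, draw]
FD 9.3: (-3.4,0) -> (5.9,0) [heading=0, draw]
FD 14.4: (5.9,0) -> (20.3,0) [heading=0, draw]
Final: pos=(20.3,0), heading=0, 4 segment(s) drawn

Start position: (0, 0)
Final position: (20.3, 0)
Distance = 20.3; >= 1e-6 -> NOT closed

Answer: no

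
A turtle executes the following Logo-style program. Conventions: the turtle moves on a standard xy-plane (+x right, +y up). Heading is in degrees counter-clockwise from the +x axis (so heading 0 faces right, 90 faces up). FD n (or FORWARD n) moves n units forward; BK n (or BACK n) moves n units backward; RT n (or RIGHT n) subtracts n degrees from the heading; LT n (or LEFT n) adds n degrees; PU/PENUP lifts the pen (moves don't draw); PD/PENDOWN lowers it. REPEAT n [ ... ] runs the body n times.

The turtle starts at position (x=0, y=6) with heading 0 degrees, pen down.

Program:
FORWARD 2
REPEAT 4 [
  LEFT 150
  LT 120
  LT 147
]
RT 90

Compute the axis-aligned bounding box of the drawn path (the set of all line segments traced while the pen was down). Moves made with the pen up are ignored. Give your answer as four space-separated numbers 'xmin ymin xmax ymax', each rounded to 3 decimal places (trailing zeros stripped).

Executing turtle program step by step:
Start: pos=(0,6), heading=0, pen down
FD 2: (0,6) -> (2,6) [heading=0, draw]
REPEAT 4 [
  -- iteration 1/4 --
  LT 150: heading 0 -> 150
  LT 120: heading 150 -> 270
  LT 147: heading 270 -> 57
  -- iteration 2/4 --
  LT 150: heading 57 -> 207
  LT 120: heading 207 -> 327
  LT 147: heading 327 -> 114
  -- iteration 3/4 --
  LT 150: heading 114 -> 264
  LT 120: heading 264 -> 24
  LT 147: heading 24 -> 171
  -- iteration 4/4 --
  LT 150: heading 171 -> 321
  LT 120: heading 321 -> 81
  LT 147: heading 81 -> 228
]
RT 90: heading 228 -> 138
Final: pos=(2,6), heading=138, 1 segment(s) drawn

Segment endpoints: x in {0, 2}, y in {6}
xmin=0, ymin=6, xmax=2, ymax=6

Answer: 0 6 2 6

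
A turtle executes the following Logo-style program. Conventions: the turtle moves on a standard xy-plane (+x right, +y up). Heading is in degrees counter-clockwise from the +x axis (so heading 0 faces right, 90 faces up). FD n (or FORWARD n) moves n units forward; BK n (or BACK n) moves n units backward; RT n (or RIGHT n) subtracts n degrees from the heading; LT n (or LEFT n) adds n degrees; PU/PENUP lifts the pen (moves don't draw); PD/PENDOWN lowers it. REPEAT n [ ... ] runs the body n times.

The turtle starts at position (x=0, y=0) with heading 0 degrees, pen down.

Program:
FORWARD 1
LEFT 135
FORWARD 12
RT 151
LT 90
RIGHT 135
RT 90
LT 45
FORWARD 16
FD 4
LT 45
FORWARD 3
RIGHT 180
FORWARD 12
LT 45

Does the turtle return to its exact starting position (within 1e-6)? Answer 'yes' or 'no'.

Answer: no

Derivation:
Executing turtle program step by step:
Start: pos=(0,0), heading=0, pen down
FD 1: (0,0) -> (1,0) [heading=0, draw]
LT 135: heading 0 -> 135
FD 12: (1,0) -> (-7.485,8.485) [heading=135, draw]
RT 151: heading 135 -> 344
LT 90: heading 344 -> 74
RT 135: heading 74 -> 299
RT 90: heading 299 -> 209
LT 45: heading 209 -> 254
FD 16: (-7.485,8.485) -> (-11.895,-6.895) [heading=254, draw]
FD 4: (-11.895,-6.895) -> (-12.998,-10.74) [heading=254, draw]
LT 45: heading 254 -> 299
FD 3: (-12.998,-10.74) -> (-11.544,-13.364) [heading=299, draw]
RT 180: heading 299 -> 119
FD 12: (-11.544,-13.364) -> (-17.361,-2.868) [heading=119, draw]
LT 45: heading 119 -> 164
Final: pos=(-17.361,-2.868), heading=164, 6 segment(s) drawn

Start position: (0, 0)
Final position: (-17.361, -2.868)
Distance = 17.597; >= 1e-6 -> NOT closed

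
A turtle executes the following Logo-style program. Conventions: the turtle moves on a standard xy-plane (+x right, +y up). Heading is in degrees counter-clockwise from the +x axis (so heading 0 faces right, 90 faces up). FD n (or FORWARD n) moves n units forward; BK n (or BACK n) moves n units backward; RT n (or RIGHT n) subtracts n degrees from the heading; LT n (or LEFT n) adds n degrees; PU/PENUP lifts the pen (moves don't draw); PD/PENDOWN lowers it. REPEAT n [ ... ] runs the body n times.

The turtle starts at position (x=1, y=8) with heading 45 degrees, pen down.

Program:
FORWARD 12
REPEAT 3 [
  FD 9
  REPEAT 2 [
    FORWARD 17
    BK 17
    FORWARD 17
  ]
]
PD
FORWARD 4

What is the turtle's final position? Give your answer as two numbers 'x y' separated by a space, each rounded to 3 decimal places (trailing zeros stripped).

Answer: 103.53 110.53

Derivation:
Executing turtle program step by step:
Start: pos=(1,8), heading=45, pen down
FD 12: (1,8) -> (9.485,16.485) [heading=45, draw]
REPEAT 3 [
  -- iteration 1/3 --
  FD 9: (9.485,16.485) -> (15.849,22.849) [heading=45, draw]
  REPEAT 2 [
    -- iteration 1/2 --
    FD 17: (15.849,22.849) -> (27.87,34.87) [heading=45, draw]
    BK 17: (27.87,34.87) -> (15.849,22.849) [heading=45, draw]
    FD 17: (15.849,22.849) -> (27.87,34.87) [heading=45, draw]
    -- iteration 2/2 --
    FD 17: (27.87,34.87) -> (39.891,46.891) [heading=45, draw]
    BK 17: (39.891,46.891) -> (27.87,34.87) [heading=45, draw]
    FD 17: (27.87,34.87) -> (39.891,46.891) [heading=45, draw]
  ]
  -- iteration 2/3 --
  FD 9: (39.891,46.891) -> (46.255,53.255) [heading=45, draw]
  REPEAT 2 [
    -- iteration 1/2 --
    FD 17: (46.255,53.255) -> (58.276,65.276) [heading=45, draw]
    BK 17: (58.276,65.276) -> (46.255,53.255) [heading=45, draw]
    FD 17: (46.255,53.255) -> (58.276,65.276) [heading=45, draw]
    -- iteration 2/2 --
    FD 17: (58.276,65.276) -> (70.296,77.296) [heading=45, draw]
    BK 17: (70.296,77.296) -> (58.276,65.276) [heading=45, draw]
    FD 17: (58.276,65.276) -> (70.296,77.296) [heading=45, draw]
  ]
  -- iteration 3/3 --
  FD 9: (70.296,77.296) -> (76.66,83.66) [heading=45, draw]
  REPEAT 2 [
    -- iteration 1/2 --
    FD 17: (76.66,83.66) -> (88.681,95.681) [heading=45, draw]
    BK 17: (88.681,95.681) -> (76.66,83.66) [heading=45, draw]
    FD 17: (76.66,83.66) -> (88.681,95.681) [heading=45, draw]
    -- iteration 2/2 --
    FD 17: (88.681,95.681) -> (100.702,107.702) [heading=45, draw]
    BK 17: (100.702,107.702) -> (88.681,95.681) [heading=45, draw]
    FD 17: (88.681,95.681) -> (100.702,107.702) [heading=45, draw]
  ]
]
PD: pen down
FD 4: (100.702,107.702) -> (103.53,110.53) [heading=45, draw]
Final: pos=(103.53,110.53), heading=45, 23 segment(s) drawn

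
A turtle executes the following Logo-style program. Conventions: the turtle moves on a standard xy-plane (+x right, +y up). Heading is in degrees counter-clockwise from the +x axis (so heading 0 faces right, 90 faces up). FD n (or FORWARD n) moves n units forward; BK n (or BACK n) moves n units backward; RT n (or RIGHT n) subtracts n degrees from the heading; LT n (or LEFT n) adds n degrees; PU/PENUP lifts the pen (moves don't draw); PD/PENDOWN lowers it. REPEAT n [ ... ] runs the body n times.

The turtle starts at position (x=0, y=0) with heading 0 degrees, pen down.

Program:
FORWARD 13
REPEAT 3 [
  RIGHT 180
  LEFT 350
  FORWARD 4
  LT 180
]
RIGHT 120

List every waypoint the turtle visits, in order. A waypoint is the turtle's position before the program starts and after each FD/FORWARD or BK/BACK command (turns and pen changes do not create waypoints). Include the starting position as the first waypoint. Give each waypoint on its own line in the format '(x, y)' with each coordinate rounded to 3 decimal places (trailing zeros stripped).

Answer: (0, 0)
(13, 0)
(9.061, 0.695)
(5.302, 2.063)
(1.838, 4.063)

Derivation:
Executing turtle program step by step:
Start: pos=(0,0), heading=0, pen down
FD 13: (0,0) -> (13,0) [heading=0, draw]
REPEAT 3 [
  -- iteration 1/3 --
  RT 180: heading 0 -> 180
  LT 350: heading 180 -> 170
  FD 4: (13,0) -> (9.061,0.695) [heading=170, draw]
  LT 180: heading 170 -> 350
  -- iteration 2/3 --
  RT 180: heading 350 -> 170
  LT 350: heading 170 -> 160
  FD 4: (9.061,0.695) -> (5.302,2.063) [heading=160, draw]
  LT 180: heading 160 -> 340
  -- iteration 3/3 --
  RT 180: heading 340 -> 160
  LT 350: heading 160 -> 150
  FD 4: (5.302,2.063) -> (1.838,4.063) [heading=150, draw]
  LT 180: heading 150 -> 330
]
RT 120: heading 330 -> 210
Final: pos=(1.838,4.063), heading=210, 4 segment(s) drawn
Waypoints (5 total):
(0, 0)
(13, 0)
(9.061, 0.695)
(5.302, 2.063)
(1.838, 4.063)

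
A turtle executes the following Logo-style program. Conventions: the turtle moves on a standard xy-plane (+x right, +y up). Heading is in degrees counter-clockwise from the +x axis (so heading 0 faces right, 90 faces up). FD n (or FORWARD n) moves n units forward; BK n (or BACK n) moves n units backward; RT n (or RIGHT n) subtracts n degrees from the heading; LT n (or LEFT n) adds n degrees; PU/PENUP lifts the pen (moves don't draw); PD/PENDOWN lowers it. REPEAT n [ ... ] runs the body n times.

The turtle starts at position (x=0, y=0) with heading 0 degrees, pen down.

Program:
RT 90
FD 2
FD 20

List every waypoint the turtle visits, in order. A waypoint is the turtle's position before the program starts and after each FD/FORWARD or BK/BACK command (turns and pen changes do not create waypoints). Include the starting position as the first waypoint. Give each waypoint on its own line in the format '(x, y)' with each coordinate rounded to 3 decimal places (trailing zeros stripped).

Answer: (0, 0)
(0, -2)
(0, -22)

Derivation:
Executing turtle program step by step:
Start: pos=(0,0), heading=0, pen down
RT 90: heading 0 -> 270
FD 2: (0,0) -> (0,-2) [heading=270, draw]
FD 20: (0,-2) -> (0,-22) [heading=270, draw]
Final: pos=(0,-22), heading=270, 2 segment(s) drawn
Waypoints (3 total):
(0, 0)
(0, -2)
(0, -22)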